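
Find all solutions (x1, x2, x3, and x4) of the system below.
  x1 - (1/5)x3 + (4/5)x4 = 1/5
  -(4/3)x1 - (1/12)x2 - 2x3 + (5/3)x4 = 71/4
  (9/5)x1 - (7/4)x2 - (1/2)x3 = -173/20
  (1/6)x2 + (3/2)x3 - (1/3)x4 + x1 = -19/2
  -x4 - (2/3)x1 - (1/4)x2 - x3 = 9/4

Row-reduce:
R2 ← R2 + 4/3·R1.
R3 ← R3 − 9/5·R1.
R4 ← R4 − 1·R1.
R5 ← R5 + 2/3·R1.
R2 ← R2 / (-1/12).
R3 ← R3 + 7/4·R2.
R4 ← R4 − 1/6·R2.
R5 ← R5 + 1/4·R2.
R3 ← R3 / (2373/50).
R1 ← R1 + 1/5·R3.
R2 ← R2 − 136/5·R3.
R4 ← R4 + 17/6·R3.
R5 ← R5 − 17/3·R3.
R4 ← R4 / (5842/7119).
R1 ← R1 − 1310/2373·R4.
R2 ← R2 − 2188/2373·R4.
R3 ← R3 + 2942/2373·R4.
R5 ← R5 + 11684/7119·R4.
Row 5 reduces to 0 = 1, a contradiction. The system is inconsistent.

no solution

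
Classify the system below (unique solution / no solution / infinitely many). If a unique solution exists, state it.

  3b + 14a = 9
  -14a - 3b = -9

infinitely many solutions

Row-reduce:
R1 ← R1 / (14).
R2 ← R2 + 14·R1.
Rank is 1 with 2 unknowns, leaving b free.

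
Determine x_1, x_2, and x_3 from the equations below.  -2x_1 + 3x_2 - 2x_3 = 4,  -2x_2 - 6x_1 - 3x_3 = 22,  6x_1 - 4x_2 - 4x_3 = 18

Row-reduce the augmented matrix:
R1 ← R1 / (-2).
R2 ← R2 + 6·R1.
R3 ← R3 − 6·R1.
R2 ← R2 / (-11).
R1 ← R1 + 3/2·R2.
R3 ← R3 − 5·R2.
R3 ← R3 / (-95/11).
R1 ← R1 − 13/22·R3.
R2 ← R2 + 3/11·R3.
Reading off the reduced rows gives x_1 = -1, x_2 = -2, x_3 = -4.

x_1 = -1, x_2 = -2, x_3 = -4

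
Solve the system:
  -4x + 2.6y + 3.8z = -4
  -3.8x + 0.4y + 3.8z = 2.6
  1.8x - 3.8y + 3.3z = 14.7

Row-reduce the augmented matrix:
R1 ← R1 / (-4).
R2 ← R2 + 19/5·R1.
R3 ← R3 − 9/5·R1.
R2 ← R2 / (-207/100).
R1 ← R1 + 13/20·R2.
R3 ← R3 + 263/100·R2.
R3 ← R3 / (9871/2070).
R1 ← R1 + 209/207·R3.
R2 ← R2 + 19/207·R3.
Reading off the reduced rows gives x = 0, y = -3, z = 1.

x = 0, y = -3, z = 1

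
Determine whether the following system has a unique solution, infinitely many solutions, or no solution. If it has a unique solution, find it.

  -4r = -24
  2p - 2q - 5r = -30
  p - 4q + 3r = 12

p = 2, q = 2, r = 6

Row-reduce the augmented matrix:
Swap R1 and R2.
R1 ← R1 / (2).
R3 ← R3 − 1·R1.
Swap R2 and R3.
R2 ← R2 / (-3).
R1 ← R1 + 1·R2.
R3 ← R3 / (-4).
R1 ← R1 + 13/3·R3.
R2 ← R2 + 11/6·R3.
Reading off the reduced rows gives p = 2, q = 2, r = 6.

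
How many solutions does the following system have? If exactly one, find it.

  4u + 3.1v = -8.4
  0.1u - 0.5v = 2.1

u = 1, v = -4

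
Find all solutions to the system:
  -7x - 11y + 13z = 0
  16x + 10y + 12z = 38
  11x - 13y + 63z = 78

Row-reduce:
R1 ← R1 / (-7).
R2 ← R2 − 16·R1.
R3 ← R3 − 11·R1.
R2 ← R2 / (-106/7).
R1 ← R1 − 11/7·R2.
R3 ← R3 + 212/7·R2.
Row 3 reduces to 0 = 2, a contradiction. The system is inconsistent.

no solution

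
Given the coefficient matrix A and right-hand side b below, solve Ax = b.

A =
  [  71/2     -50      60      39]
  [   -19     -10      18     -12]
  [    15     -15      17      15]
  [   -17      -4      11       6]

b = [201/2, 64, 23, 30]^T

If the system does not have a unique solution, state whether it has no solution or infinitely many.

no solution

Row-reduce:
R1 ← R1 / (71/2).
R2 ← R2 + 19·R1.
R3 ← R3 − 15·R1.
R4 ← R4 + 17·R1.
R2 ← R2 / (-2610/71).
R1 ← R1 + 100/71·R2.
R3 ← R3 − 435/71·R2.
R4 ← R4 + 1984/71·R2.
Swap R3 and R4.
R3 ← R3 / (713/435).
R1 ← R1 + 20/87·R3.
R2 ← R2 + 593/435·R3.
Row 4 reduces to 0 = 1/6, a contradiction. The system is inconsistent.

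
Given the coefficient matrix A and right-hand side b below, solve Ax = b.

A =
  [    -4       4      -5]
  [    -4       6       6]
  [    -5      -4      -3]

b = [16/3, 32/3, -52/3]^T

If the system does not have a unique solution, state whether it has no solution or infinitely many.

Row-reduce the augmented matrix:
R1 ← R1 / (-4).
R2 ← R2 + 4·R1.
R3 ← R3 + 5·R1.
R2 ← R2 / (2).
R1 ← R1 + 1·R2.
R3 ← R3 + 9·R2.
R3 ← R3 / (211/4).
R1 ← R1 − 27/4·R3.
R2 ← R2 − 11/2·R3.
Reading off the reduced rows gives x_1 = 4/3, x_2 = 8/3, x_3 = 0.

x_1 = 4/3, x_2 = 8/3, x_3 = 0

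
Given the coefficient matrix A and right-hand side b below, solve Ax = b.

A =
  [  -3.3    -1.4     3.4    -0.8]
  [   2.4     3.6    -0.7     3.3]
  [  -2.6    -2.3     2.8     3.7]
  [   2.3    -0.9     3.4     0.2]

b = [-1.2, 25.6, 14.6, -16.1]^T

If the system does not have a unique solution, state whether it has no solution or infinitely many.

Row-reduce the augmented matrix:
R1 ← R1 / (-33/10).
R2 ← R2 − 12/5·R1.
R3 ← R3 + 13/5·R1.
R4 ← R4 − 23/10·R1.
R2 ← R2 / (142/55).
R1 ← R1 − 14/33·R2.
R3 ← R3 + 79/66·R2.
R4 ← R4 + 619/330·R2.
R3 ← R3 / (1607/1704).
R1 ← R1 + 563/426·R3.
R2 ← R2 − 195/284·R3.
R4 ← R4 − 60131/8520·R3.
R4 ← R4 / (-3231673/80350).
R1 ← R1 − 61308/8035·R4.
R2 ← R2 + 4849/1607·R4.
R3 ← R3 − 47631/8035·R4.
Reading off the reduced rows gives x_1 = -4, x_2 = 5, x_3 = -1, x_4 = 5.

x_1 = -4, x_2 = 5, x_3 = -1, x_4 = 5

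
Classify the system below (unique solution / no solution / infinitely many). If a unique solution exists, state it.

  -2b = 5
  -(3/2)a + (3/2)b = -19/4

a = 2/3, b = -5/2

Row-reduce the augmented matrix:
Swap R1 and R2.
R1 ← R1 / (-3/2).
R2 ← R2 / (-2).
R1 ← R1 + 1·R2.
Reading off the reduced rows gives a = 2/3, b = -5/2.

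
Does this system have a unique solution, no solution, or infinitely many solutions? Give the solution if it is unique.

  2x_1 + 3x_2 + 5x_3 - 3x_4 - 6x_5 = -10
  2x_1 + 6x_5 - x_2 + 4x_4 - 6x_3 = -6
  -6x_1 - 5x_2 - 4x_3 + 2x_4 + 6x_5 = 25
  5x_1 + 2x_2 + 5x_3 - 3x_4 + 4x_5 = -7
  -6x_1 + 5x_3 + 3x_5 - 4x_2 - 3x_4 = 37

Row-reduce:
R1 ← R1 / (2).
R2 ← R2 − 2·R1.
R3 ← R3 + 6·R1.
R4 ← R4 − 5·R1.
R5 ← R5 + 6·R1.
R2 ← R2 / (-4).
R1 ← R1 − 3/2·R2.
R3 ← R3 − 4·R2.
R4 ← R4 + 11/2·R2.
R5 ← R5 − 5·R2.
Swap R3 and R4.
R3 ← R3 / (61/8).
R1 ← R1 + 13/8·R3.
R2 ← R2 − 11/4·R3.
R5 ← R5 − 25/4·R3.
Swap R4 and R5.
R4 ← R4 / (58/61).
R1 ← R1 − 2/61·R4.
R2 ← R2 − 6/61·R4.
R3 ← R3 + 41/61·R4.
Row 5 reduces to 0 = -1, a contradiction. The system is inconsistent.

no solution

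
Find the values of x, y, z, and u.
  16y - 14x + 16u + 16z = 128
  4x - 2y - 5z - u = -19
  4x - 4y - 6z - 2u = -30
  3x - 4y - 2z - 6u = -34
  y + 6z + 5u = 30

x = 0, y = 3, z = 2, u = 3

Row-reduce the augmented matrix:
R1 ← R1 / (-14).
R2 ← R2 − 4·R1.
R3 ← R3 − 4·R1.
R4 ← R4 − 3·R1.
R2 ← R2 / (18/7).
R1 ← R1 + 8/7·R2.
R3 ← R3 − 4/7·R2.
R4 ← R4 + 4/7·R2.
R5 ← R5 − 1·R2.
R3 ← R3 / (-4/3).
R1 ← R1 + 4/3·R3.
R2 ← R2 + 1/6·R3.
R4 ← R4 − 4/3·R3.
R5 ← R5 − 37/6·R3.
Swap R4 and R5.
R4 ← R4 / (71/6).
R1 ← R1 + 4/3·R4.
R2 ← R2 − 7/6·R4.
R3 ← R3 + 4/3·R4.
R5 reduces to 0 = 0, so the extra equation is consistent.
Reading off the reduced rows gives x = 0, y = 3, z = 2, u = 3.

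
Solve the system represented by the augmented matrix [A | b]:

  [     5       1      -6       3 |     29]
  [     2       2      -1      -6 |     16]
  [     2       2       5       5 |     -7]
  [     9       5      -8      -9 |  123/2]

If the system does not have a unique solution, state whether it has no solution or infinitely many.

Row-reduce:
R1 ← R1 / (5).
R2 ← R2 − 2·R1.
R3 ← R3 − 2·R1.
R4 ← R4 − 9·R1.
R2 ← R2 / (8/5).
R1 ← R1 − 1/5·R2.
R3 ← R3 − 8/5·R2.
R4 ← R4 − 16/5·R2.
R3 ← R3 / (6).
R1 ← R1 + 11/8·R3.
R2 ← R2 − 7/8·R3.
Row 4 reduces to 0 = 1/2, a contradiction. The system is inconsistent.

no solution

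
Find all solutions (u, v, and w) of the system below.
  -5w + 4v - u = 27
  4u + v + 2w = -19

infinitely many solutions

Row-reduce:
R1 ← R1 / (-1).
R2 ← R2 − 4·R1.
R2 ← R2 / (17).
R1 ← R1 + 4·R2.
Rank is 2 with 3 unknowns, leaving w free.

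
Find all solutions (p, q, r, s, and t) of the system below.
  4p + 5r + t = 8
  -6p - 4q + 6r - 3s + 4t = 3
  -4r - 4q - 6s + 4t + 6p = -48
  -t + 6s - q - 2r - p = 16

infinitely many solutions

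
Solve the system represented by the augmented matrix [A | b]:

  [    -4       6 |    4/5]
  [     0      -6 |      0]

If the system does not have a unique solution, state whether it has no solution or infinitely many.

x_1 = -1/5, x_2 = 0

Row-reduce the augmented matrix:
R1 ← R1 / (-4).
R2 ← R2 / (-6).
R1 ← R1 + 3/2·R2.
Reading off the reduced rows gives x_1 = -1/5, x_2 = 0.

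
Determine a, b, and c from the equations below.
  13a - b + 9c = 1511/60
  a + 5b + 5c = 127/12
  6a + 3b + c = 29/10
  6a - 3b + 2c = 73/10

Row-reduce the augmented matrix:
R1 ← R1 / (13).
R2 ← R2 − 1·R1.
R3 ← R3 − 6·R1.
R4 ← R4 − 6·R1.
R2 ← R2 / (66/13).
R1 ← R1 + 1/13·R2.
R3 ← R3 − 45/13·R2.
R4 ← R4 + 33/13·R2.
R3 ← R3 / (-67/11).
R1 ← R1 − 25/33·R3.
R2 ← R2 − 28/33·R3.
R4 reduces to 0 = 0, so the extra equation is consistent.
Reading off the reduced rows gives a = 1/4, b = -1/3, c = 12/5.

a = 1/4, b = -1/3, c = 12/5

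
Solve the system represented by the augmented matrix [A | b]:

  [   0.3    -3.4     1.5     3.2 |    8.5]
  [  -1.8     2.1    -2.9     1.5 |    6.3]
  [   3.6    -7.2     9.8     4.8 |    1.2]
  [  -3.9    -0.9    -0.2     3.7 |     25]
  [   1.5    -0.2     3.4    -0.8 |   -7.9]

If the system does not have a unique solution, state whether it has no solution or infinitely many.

x_1 = -5, x_2 = -2, x_3 = 0, x_4 = 1

Row-reduce the augmented matrix:
R1 ← R1 / (3/10).
R2 ← R2 + 9/5·R1.
R3 ← R3 − 18/5·R1.
R4 ← R4 + 39/10·R1.
R5 ← R5 − 3/2·R1.
R2 ← R2 / (-183/10).
R1 ← R1 + 34/3·R2.
R3 ← R3 − 168/5·R2.
R4 ← R4 + 451/10·R2.
R5 ← R5 − 84/5·R2.
R3 ← R3 / (3).
R1 ← R1 − 11/9·R3.
R2 ← R2 + 1/3·R3.
R4 ← R4 − 64/15·R3.
R5 ← R5 − 3/2·R3.
R4 ← R4 / (-54817/4575).
R1 ← R1 + 10838/2745·R4.
R2 ← R2 + 587/915·R4.
R3 ← R3 − 448/305·R4.
R5 reduces to 0 = 0, so the extra equation is consistent.
Reading off the reduced rows gives x_1 = -5, x_2 = -2, x_3 = 0, x_4 = 1.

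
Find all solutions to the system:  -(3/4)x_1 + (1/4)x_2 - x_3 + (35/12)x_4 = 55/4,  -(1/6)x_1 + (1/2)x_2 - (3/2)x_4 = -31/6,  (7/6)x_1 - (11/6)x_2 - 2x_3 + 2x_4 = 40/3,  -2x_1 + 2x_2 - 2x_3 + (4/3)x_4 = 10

Row-reduce:
R1 ← R1 / (-3/4).
R2 ← R2 + 1/6·R1.
R3 ← R3 − 7/6·R1.
R4 ← R4 + 2·R1.
R2 ← R2 / (4/9).
R1 ← R1 + 1/3·R2.
R3 ← R3 + 13/9·R2.
R4 ← R4 − 4/3·R2.
R3 ← R3 / (-17/6).
R1 ← R1 − 3/2·R3.
R2 ← R2 − 1/2·R3.
Row 4 reduces to 0 = -2, a contradiction. The system is inconsistent.

no solution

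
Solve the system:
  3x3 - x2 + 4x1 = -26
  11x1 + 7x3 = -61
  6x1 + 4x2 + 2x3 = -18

Row-reduce:
R1 ← R1 / (4).
R2 ← R2 − 11·R1.
R3 ← R3 − 6·R1.
R2 ← R2 / (11/4).
R1 ← R1 + 1/4·R2.
R3 ← R3 − 11/2·R2.
Rank is 2 with 3 unknowns, leaving x3 free.

infinitely many solutions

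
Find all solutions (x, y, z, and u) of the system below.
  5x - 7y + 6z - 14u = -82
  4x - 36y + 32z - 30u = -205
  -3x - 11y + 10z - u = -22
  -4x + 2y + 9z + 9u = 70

Row-reduce:
R1 ← R1 / (5).
R2 ← R2 − 4·R1.
R3 ← R3 + 3·R1.
R4 ← R4 + 4·R1.
R2 ← R2 / (-152/5).
R1 ← R1 + 7/5·R2.
R3 ← R3 + 76/5·R2.
R4 ← R4 + 18/5·R2.
Swap R3 and R4.
R3 ← R3 / (201/19).
R1 ← R1 + 1/19·R3.
R2 ← R2 + 17/19·R3.
Row 4 reduces to 0 = -3/2, a contradiction. The system is inconsistent.

no solution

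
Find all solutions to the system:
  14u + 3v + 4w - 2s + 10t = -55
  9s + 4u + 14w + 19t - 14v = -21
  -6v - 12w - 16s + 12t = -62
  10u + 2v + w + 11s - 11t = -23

Row-reduce:
R1 ← R1 / (14).
R2 ← R2 − 4·R1.
R4 ← R4 − 10·R1.
R2 ← R2 / (-104/7).
R1 ← R1 − 3/14·R2.
R3 ← R3 + 6·R2.
R4 ← R4 + 1/7·R2.
R3 ← R3 / (-447/26).
R1 ← R1 − 49/104·R3.
R2 ← R2 + 45/52·R3.
R4 ← R4 + 103/52·R3.
R4 ← R4 / (13075/894).
R1 ← R1 + 491/894·R4.
R2 ← R2 − 53/149·R4.
R3 ← R3 − 1033/894·R4.
Rank is 4 with 5 unknowns, leaving t free.

infinitely many solutions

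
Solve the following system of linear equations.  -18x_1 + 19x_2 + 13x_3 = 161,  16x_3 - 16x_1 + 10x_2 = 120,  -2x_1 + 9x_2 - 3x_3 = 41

Row-reduce:
R1 ← R1 / (-18).
R2 ← R2 + 16·R1.
R3 ← R3 + 2·R1.
R2 ← R2 / (-62/9).
R1 ← R1 + 19/18·R2.
R3 ← R3 − 62/9·R2.
Rank is 2 with 3 unknowns, leaving x_3 free.

infinitely many solutions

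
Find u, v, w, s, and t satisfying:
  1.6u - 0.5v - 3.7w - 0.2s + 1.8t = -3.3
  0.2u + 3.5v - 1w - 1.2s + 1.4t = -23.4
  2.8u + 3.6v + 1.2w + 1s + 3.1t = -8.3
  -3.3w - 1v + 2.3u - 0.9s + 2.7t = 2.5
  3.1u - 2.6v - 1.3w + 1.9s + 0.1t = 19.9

Row-reduce the augmented matrix:
R1 ← R1 / (8/5).
R2 ← R2 − 1/5·R1.
R3 ← R3 − 14/5·R1.
R4 ← R4 − 23/10·R1.
R5 ← R5 − 31/10·R1.
R2 ← R2 / (57/16).
R1 ← R1 + 5/16·R2.
R3 ← R3 − 179/40·R2.
R4 ← R4 + 9/32·R2.
R5 ← R5 + 261/160·R2.
R3 ← R3 / (11899/1425).
R1 ← R1 + 269/114·R3.
R2 ← R2 + 43/285·R3.
R4 ← R4 − 751/380·R3.
R5 ← R5 − 10683/1900·R3.
R4 ← R4 / (-327011/237980).
R1 ← R1 − 13577/23798·R4.
R2 ← R2 + 3317/11899·R4.
R3 ← R3 − 4027/11899·R4.
R5 ← R5 + 36507/237980·R4.
R5 ← R5 / (-3082394/1635055).
R1 ← R1 − 674967/654022·R5.
R2 ← R2 − 61263/327011·R5.
R3 ← R3 + 14140/327011·R5.
R4 ← R4 + 269597/654022·R5.
Reading off the reduced rows gives u = 2, v = -6, w = 3, s = 1, t = 1.

u = 2, v = -6, w = 3, s = 1, t = 1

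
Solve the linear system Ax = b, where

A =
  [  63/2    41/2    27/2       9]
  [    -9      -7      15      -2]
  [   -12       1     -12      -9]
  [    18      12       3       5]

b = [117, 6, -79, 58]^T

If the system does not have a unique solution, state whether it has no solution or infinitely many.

Row-reduce:
R1 ← R1 / (63/2).
R2 ← R2 + 9·R1.
R3 ← R3 + 12·R1.
R4 ← R4 − 18·R1.
R2 ← R2 / (-8/7).
R1 ← R1 − 41/63·R2.
R3 ← R3 − 185/21·R2.
R4 ← R4 − 2/7·R2.
R3 ← R3 / (277/2).
R1 ← R1 − 67/6·R3.
R2 ← R2 + 33/2·R3.
Row 4 reduces to 0 = 1, a contradiction. The system is inconsistent.

no solution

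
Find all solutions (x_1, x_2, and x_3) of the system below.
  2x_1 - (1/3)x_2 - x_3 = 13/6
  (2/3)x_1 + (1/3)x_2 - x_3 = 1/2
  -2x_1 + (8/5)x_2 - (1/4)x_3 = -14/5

x_1 = 1, x_2 = -1/2, x_3 = 0

Row-reduce the augmented matrix:
R1 ← R1 / (2).
R2 ← R2 − 2/3·R1.
R3 ← R3 + 2·R1.
R2 ← R2 / (4/9).
R1 ← R1 + 1/6·R2.
R3 ← R3 − 19/15·R2.
R3 ← R3 / (13/20).
R1 ← R1 + 3/4·R3.
R2 ← R2 + 3/2·R3.
Reading off the reduced rows gives x_1 = 1, x_2 = -1/2, x_3 = 0.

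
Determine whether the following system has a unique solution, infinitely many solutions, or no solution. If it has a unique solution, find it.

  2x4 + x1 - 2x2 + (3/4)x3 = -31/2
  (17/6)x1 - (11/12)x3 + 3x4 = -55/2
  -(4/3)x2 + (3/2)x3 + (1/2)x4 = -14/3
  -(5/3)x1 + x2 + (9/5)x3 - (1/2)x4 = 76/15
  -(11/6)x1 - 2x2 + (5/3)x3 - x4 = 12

x1 = -4, x2 = -1, x3 = -2, x4 = -6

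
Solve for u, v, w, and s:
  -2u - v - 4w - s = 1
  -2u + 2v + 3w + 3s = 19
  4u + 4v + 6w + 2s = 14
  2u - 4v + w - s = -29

u = 0, v = 5, w = -3, s = 6

Row-reduce the augmented matrix:
R1 ← R1 / (-2).
R2 ← R2 + 2·R1.
R3 ← R3 − 4·R1.
R4 ← R4 − 2·R1.
R2 ← R2 / (3).
R1 ← R1 − 1/2·R2.
R3 ← R3 − 2·R2.
R4 ← R4 + 5·R2.
R3 ← R3 / (-20/3).
R1 ← R1 − 5/6·R3.
R2 ← R2 − 7/3·R3.
R4 ← R4 − 26/3·R3.
R4 ← R4 / (6/5).
R1 ← R1 + 1/2·R4.
R2 ← R2 − 2/5·R4.
R3 ← R3 − 2/5·R4.
Reading off the reduced rows gives u = 0, v = 5, w = -3, s = 6.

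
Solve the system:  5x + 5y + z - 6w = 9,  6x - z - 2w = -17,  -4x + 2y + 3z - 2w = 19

infinitely many solutions

Row-reduce:
R1 ← R1 / (5).
R2 ← R2 − 6·R1.
R3 ← R3 + 4·R1.
R2 ← R2 / (-6).
R1 ← R1 − 1·R2.
R3 ← R3 − 6·R2.
R3 ← R3 / (8/5).
R1 ← R1 + 1/6·R3.
R2 ← R2 − 11/30·R3.
Rank is 3 with 4 unknowns, leaving w free.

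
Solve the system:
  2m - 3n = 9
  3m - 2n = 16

Row-reduce the augmented matrix:
R1 ← R1 / (2).
R2 ← R2 − 3·R1.
R2 ← R2 / (5/2).
R1 ← R1 + 3/2·R2.
Reading off the reduced rows gives m = 6, n = 1.

m = 6, n = 1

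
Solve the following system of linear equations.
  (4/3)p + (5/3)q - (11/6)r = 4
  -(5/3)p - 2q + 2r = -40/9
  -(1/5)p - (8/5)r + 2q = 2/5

p = 5/3, q = -3/2, r = -7/3

Row-reduce the augmented matrix:
R1 ← R1 / (4/3).
R2 ← R2 + 5/3·R1.
R3 ← R3 + 1/5·R1.
R2 ← R2 / (1/12).
R1 ← R1 − 5/4·R2.
R3 ← R3 − 9/4·R2.
R3 ← R3 / (6).
R1 ← R1 − 3·R3.
R2 ← R2 + 7/2·R3.
Reading off the reduced rows gives p = 5/3, q = -3/2, r = -7/3.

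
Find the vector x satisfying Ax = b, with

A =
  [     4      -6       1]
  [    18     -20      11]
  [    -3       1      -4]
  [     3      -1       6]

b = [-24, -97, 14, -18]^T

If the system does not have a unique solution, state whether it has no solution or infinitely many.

Row-reduce:
R1 ← R1 / (4).
R2 ← R2 − 18·R1.
R3 ← R3 + 3·R1.
R4 ← R4 − 3·R1.
R2 ← R2 / (7).
R1 ← R1 + 3/2·R2.
R3 ← R3 + 7/2·R2.
R4 ← R4 − 7/2·R2.
Swap R3 and R4.
R3 ← R3 / (2).
R1 ← R1 − 23/14·R3.
R2 ← R2 − 13/14·R3.
Row 4 reduces to 0 = 3/2, a contradiction. The system is inconsistent.

no solution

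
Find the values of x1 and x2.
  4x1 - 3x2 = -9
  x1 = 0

x1 = 0, x2 = 3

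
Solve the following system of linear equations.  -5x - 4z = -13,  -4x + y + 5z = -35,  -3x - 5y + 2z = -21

x = 5, y = 0, z = -3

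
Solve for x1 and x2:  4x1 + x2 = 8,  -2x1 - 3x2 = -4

x1 = 2, x2 = 0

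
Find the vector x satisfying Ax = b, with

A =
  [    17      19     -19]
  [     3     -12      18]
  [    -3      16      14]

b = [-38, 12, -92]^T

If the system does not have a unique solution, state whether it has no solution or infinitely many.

x_1 = 0, x_2 = -4, x_3 = -2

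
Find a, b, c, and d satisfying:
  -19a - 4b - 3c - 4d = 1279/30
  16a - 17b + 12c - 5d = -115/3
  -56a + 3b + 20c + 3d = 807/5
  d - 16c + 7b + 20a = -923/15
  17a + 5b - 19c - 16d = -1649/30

Row-reduce the augmented matrix:
R1 ← R1 / (-19).
R2 ← R2 − 16·R1.
R3 ← R3 + 56·R1.
R4 ← R4 − 20·R1.
R5 ← R5 − 17·R1.
R2 ← R2 / (-387/19).
R1 ← R1 − 4/19·R2.
R3 ← R3 − 281/19·R2.
R4 ← R4 − 53/19·R2.
R5 ← R5 − 27/19·R2.
R3 ← R3 / (1536/43).
R1 ← R1 − 11/43·R3.
R2 ← R2 + 20/43·R3.
R4 ← R4 + 768/43·R3.
R5 ← R5 + 904/43·R3.
Swap R4 and R5.
R4 ← R4 / (-2165/144).
R1 ← R1 − 71/1152·R4.
R2 ← R2 − 151/288·R4.
R3 ← R3 − 281/1152·R4.
R5 reduces to 0 = 0, so the extra equation is consistent.
Reading off the reduced rows gives a = -5/2, b = 2/3, c = 1, d = -1/5.

a = -5/2, b = 2/3, c = 1, d = -1/5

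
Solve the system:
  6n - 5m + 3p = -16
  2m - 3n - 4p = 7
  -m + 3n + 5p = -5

m = 2, n = -1, p = 0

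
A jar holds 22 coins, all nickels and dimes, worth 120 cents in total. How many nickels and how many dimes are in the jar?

Let n = nickels, d = dimes.
  n + d = 22
  10d + 5n = 120
Row-reduce the augmented matrix:
R2 ← R2 − 5·R1.
R2 ← R2 / (5).
R1 ← R1 − 1·R2.
Reading off the reduced rows gives n = 20, d = 2.

nickels: 20, dimes: 2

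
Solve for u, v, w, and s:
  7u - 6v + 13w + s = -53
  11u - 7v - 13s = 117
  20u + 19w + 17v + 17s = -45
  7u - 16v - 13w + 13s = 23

u = 6, v = 2, w = -6, s = -5

Row-reduce the augmented matrix:
R1 ← R1 / (7).
R2 ← R2 − 11·R1.
R3 ← R3 − 20·R1.
R4 ← R4 − 7·R1.
R2 ← R2 / (17/7).
R1 ← R1 + 6/7·R2.
R3 ← R3 − 239/7·R2.
R4 ← R4 + 10·R2.
R3 ← R3 / (4574/17).
R1 ← R1 + 91/17·R3.
R2 ← R2 + 143/17·R3.
R4 ← R4 + 1872/17·R3.
R4 ← R4 / (95208/2287).
R1 ← R1 + 2941/4574·R4.
R2 ← R2 − 3873/4574·R4.
R3 ← R3 − 3723/4574·R4.
Reading off the reduced rows gives u = 6, v = 2, w = -6, s = -5.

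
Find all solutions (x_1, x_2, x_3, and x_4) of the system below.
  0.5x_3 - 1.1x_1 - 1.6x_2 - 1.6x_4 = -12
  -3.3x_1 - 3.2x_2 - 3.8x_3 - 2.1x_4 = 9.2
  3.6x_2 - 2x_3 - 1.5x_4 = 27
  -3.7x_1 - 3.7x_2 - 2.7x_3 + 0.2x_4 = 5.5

x_1 = -2, x_2 = 5, x_3 = -6, x_4 = 2

Row-reduce the augmented matrix:
R1 ← R1 / (-11/10).
R2 ← R2 + 33/10·R1.
R4 ← R4 + 37/10·R1.
R2 ← R2 / (8/5).
R1 ← R1 − 16/11·R2.
R3 ← R3 − 18/5·R2.
R4 ← R4 − 37/22·R2.
R3 ← R3 / (397/40).
R1 ← R1 − 48/11·R3.
R2 ← R2 + 53/16·R3.
R4 ← R4 − 2093/1760·R3.
R4 ← R4 / (637823/174680).
R1 ← R1 − 10177/4367·R4.
R2 ← R2 + 1335/1588·R4.
R3 ← R3 + 303/397·R4.
Reading off the reduced rows gives x_1 = -2, x_2 = 5, x_3 = -6, x_4 = 2.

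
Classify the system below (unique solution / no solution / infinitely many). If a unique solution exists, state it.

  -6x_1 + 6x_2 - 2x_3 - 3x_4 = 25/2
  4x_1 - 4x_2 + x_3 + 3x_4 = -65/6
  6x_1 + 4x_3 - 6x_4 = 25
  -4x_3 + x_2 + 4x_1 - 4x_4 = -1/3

Row-reduce the augmented matrix:
R1 ← R1 / (-6).
R2 ← R2 − 4·R1.
R3 ← R3 − 6·R1.
R4 ← R4 − 4·R1.
Swap R2 and R3.
R2 ← R2 / (6).
R1 ← R1 + 1·R2.
R4 ← R4 − 5·R2.
R3 ← R3 / (-1/3).
R1 ← R1 − 2/3·R3.
R2 ← R2 − 1/3·R3.
R4 ← R4 + 7·R3.
R4 ← R4 / (-39/2).
R1 ← R1 − 1·R4.
R2 ← R2 + 1/2·R4.
R3 ← R3 + 3·R4.
Reading off the reduced rows gives x_1 = 2/3, x_2 = 3, x_3 = 3, x_4 = -3/2.

x_1 = 2/3, x_2 = 3, x_3 = 3, x_4 = -3/2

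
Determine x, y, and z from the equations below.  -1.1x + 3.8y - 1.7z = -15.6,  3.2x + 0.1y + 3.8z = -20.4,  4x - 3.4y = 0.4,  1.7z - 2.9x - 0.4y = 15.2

x = -5, y = -6, z = -1

Row-reduce the augmented matrix:
R1 ← R1 / (-11/10).
R2 ← R2 − 16/5·R1.
R3 ← R3 − 4·R1.
R4 ← R4 + 29/10·R1.
R2 ← R2 / (1227/110).
R1 ← R1 + 38/11·R2.
R3 ← R3 − 573/55·R2.
R4 ← R4 + 573/55·R2.
R3 ← R3 / (-10454/2045).
R1 ← R1 − 487/409·R3.
R2 ← R2 + 42/409·R3.
R4 ← R4 − 10454/2045·R3.
R4 reduces to 0 = 0, so the extra equation is consistent.
Reading off the reduced rows gives x = -5, y = -6, z = -1.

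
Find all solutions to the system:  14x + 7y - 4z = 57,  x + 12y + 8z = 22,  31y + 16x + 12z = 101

Row-reduce:
R1 ← R1 / (14).
R2 ← R2 − 1·R1.
R3 ← R3 − 16·R1.
R2 ← R2 / (23/2).
R1 ← R1 − 1/2·R2.
R3 ← R3 − 23·R2.
Rank is 2 with 3 unknowns, leaving z free.

infinitely many solutions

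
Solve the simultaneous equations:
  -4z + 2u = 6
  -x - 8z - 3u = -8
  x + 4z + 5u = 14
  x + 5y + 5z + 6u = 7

Row-reduce:
Swap R1 and R2.
R1 ← R1 / (-1).
R3 ← R3 − 1·R1.
R4 ← R4 − 1·R1.
Swap R2 and R4.
R2 ← R2 / (5).
R3 ← R3 / (-4).
R1 ← R1 − 8·R3.
R2 ← R2 + 3/5·R3.
R4 ← R4 + 4·R3.
Rank is 3 with 4 unknowns, leaving u free.

infinitely many solutions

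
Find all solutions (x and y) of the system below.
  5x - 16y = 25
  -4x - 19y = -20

x = 5, y = 0

Row-reduce the augmented matrix:
R1 ← R1 / (5).
R2 ← R2 + 4·R1.
R2 ← R2 / (-159/5).
R1 ← R1 + 16/5·R2.
Reading off the reduced rows gives x = 5, y = 0.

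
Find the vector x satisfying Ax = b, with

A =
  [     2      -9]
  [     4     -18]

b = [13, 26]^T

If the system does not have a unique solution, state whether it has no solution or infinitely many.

Row-reduce:
R1 ← R1 / (2).
R2 ← R2 − 4·R1.
Rank is 1 with 2 unknowns, leaving x_2 free.

infinitely many solutions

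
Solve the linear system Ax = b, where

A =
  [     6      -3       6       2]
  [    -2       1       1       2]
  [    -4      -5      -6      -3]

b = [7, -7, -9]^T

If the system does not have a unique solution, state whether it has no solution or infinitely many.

Row-reduce:
R1 ← R1 / (6).
R2 ← R2 + 2·R1.
R3 ← R3 + 4·R1.
Swap R2 and R3.
R2 ← R2 / (-7).
R1 ← R1 + 1/2·R2.
R3 ← R3 / (3).
R1 ← R1 − 8/7·R3.
R2 ← R2 − 2/7·R3.
Rank is 3 with 4 unknowns, leaving x_4 free.

infinitely many solutions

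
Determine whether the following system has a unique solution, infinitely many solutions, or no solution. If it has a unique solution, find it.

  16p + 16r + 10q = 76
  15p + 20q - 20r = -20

infinitely many solutions

Row-reduce:
R1 ← R1 / (16).
R2 ← R2 − 15·R1.
R2 ← R2 / (85/8).
R1 ← R1 − 5/8·R2.
Rank is 2 with 3 unknowns, leaving r free.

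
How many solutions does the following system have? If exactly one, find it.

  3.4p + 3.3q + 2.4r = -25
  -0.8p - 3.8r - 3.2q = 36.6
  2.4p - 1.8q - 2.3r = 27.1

p = 2, q = -6, r = -5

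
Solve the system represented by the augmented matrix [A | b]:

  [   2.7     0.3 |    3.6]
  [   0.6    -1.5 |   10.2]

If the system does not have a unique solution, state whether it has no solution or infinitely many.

x_1 = 2, x_2 = -6

Row-reduce the augmented matrix:
R1 ← R1 / (27/10).
R2 ← R2 − 3/5·R1.
R2 ← R2 / (-47/30).
R1 ← R1 − 1/9·R2.
Reading off the reduced rows gives x_1 = 2, x_2 = -6.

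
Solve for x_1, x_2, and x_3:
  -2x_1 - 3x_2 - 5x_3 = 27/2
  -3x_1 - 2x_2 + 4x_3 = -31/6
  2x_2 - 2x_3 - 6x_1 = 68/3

Row-reduce the augmented matrix:
R1 ← R1 / (-2).
R2 ← R2 + 3·R1.
R3 ← R3 + 6·R1.
R2 ← R2 / (5/2).
R1 ← R1 − 3/2·R2.
R3 ← R3 − 11·R2.
R3 ← R3 / (-188/5).
R1 ← R1 + 22/5·R3.
R2 ← R2 − 23/5·R3.
Reading off the reduced rows gives x_1 = -5/2, x_2 = 4/3, x_3 = -5/2.

x_1 = -5/2, x_2 = 4/3, x_3 = -5/2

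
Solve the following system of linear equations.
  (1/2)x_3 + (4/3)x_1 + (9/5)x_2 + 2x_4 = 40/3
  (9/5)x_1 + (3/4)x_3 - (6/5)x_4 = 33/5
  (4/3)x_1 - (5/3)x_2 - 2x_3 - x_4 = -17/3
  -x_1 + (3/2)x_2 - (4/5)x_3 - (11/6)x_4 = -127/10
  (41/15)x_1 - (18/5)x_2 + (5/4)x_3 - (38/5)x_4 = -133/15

Row-reduce:
R1 ← R1 / (4/3).
R2 ← R2 − 9/5·R1.
R3 ← R3 − 4/3·R1.
R4 ← R4 + 1·R1.
R5 ← R5 − 41/15·R1.
R2 ← R2 / (-243/100).
R1 ← R1 − 27/20·R2.
R3 ← R3 + 52/15·R2.
R4 ← R4 − 57/20·R2.
R5 ← R5 + 729/100·R2.
R3 ← R3 / (-1267/486).
R1 ← R1 − 5/12·R3.
R2 ← R2 + 5/162·R3.
R4 ← R4 + 91/270·R3.
R4 ← R4 / (-28447/5430).
R1 ← R1 + 93/362·R4.
R2 ← R2 − 285/181·R4.
R3 ← R3 + 178/181·R4.
Row 5 reduces to 0 = -2, a contradiction. The system is inconsistent.

no solution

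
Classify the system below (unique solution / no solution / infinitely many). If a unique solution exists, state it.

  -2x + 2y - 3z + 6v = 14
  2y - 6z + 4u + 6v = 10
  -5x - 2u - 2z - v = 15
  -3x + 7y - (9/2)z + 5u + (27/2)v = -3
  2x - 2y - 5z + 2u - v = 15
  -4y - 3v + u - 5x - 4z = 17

no solution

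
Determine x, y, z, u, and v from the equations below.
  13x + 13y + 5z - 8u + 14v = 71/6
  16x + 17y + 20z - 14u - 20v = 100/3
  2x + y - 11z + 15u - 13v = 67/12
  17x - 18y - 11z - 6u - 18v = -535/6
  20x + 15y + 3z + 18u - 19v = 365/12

Row-reduce the augmented matrix:
R1 ← R1 / (13).
R2 ← R2 − 16·R1.
R3 ← R3 − 2·R1.
R4 ← R4 − 17·R1.
R5 ← R5 − 20·R1.
R1 ← R1 − 1·R2.
R3 ← R3 + 1·R2.
R4 ← R4 + 35·R2.
R5 ← R5 + 5·R2.
R3 ← R3 / (27/13).
R1 ← R1 + 175/13·R3.
R2 ← R2 − 180/13·R3.
R4 ← R4 − 6072/13·R3.
R5 ← R5 − 839/13·R3.
R4 ← R4 / (-25712/9).
R1 ← R1 − 2209/27·R4.
R2 ← R2 + 254/3·R4.
R3 ← R3 − 157/27·R4.
R5 ← R5 + 9875/27·R4.
R5 ← R5 / (413995/6428).
R1 ← R1 + 14181/6428·R5.
R2 ← R2 − 8231/3214·R5.
R3 ← R3 + 25521/6428·R5.
R4 ← R4 + 23493/6428·R5.
Reading off the reduced rows gives x = -5/3, y = 3, z = 2/3, u = 2/3, v = -1/4.

x = -5/3, y = 3, z = 2/3, u = 2/3, v = -1/4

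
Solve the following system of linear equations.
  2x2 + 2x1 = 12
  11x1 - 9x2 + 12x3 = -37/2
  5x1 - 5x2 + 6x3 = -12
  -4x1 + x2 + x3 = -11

no solution

Row-reduce:
R1 ← R1 / (2).
R2 ← R2 − 11·R1.
R3 ← R3 − 5·R1.
R4 ← R4 + 4·R1.
R2 ← R2 / (-20).
R1 ← R1 − 1·R2.
R3 ← R3 + 10·R2.
R4 ← R4 − 5·R2.
Swap R3 and R4.
R3 ← R3 / (4).
R1 ← R1 − 3/5·R3.
R2 ← R2 + 3/5·R3.
Row 4 reduces to 0 = 1/4, a contradiction. The system is inconsistent.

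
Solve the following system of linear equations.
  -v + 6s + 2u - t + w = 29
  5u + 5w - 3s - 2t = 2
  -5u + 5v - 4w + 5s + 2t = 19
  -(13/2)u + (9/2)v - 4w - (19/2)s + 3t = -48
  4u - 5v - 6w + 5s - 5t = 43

no solution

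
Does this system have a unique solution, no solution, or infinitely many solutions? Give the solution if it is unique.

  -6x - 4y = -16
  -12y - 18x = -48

Row-reduce:
R1 ← R1 / (-6).
R2 ← R2 + 18·R1.
Rank is 1 with 2 unknowns, leaving y free.

infinitely many solutions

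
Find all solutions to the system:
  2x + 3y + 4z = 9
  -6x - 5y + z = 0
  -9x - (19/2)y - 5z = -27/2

infinitely many solutions

Row-reduce:
R1 ← R1 / (2).
R2 ← R2 + 6·R1.
R3 ← R3 + 9·R1.
R2 ← R2 / (4).
R1 ← R1 − 3/2·R2.
R3 ← R3 − 4·R2.
Rank is 2 with 3 unknowns, leaving z free.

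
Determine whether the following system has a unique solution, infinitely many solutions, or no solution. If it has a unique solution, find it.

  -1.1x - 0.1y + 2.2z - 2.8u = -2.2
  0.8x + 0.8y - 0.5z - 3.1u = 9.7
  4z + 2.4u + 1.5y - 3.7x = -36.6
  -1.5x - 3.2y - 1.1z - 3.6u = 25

x = 2, y = -4, z = -4, u = -3

Row-reduce the augmented matrix:
R1 ← R1 / (-11/10).
R2 ← R2 − 4/5·R1.
R3 ← R3 + 37/10·R1.
R4 ← R4 + 3/2·R1.
R2 ← R2 / (8/11).
R1 ← R1 − 1/11·R2.
R3 ← R3 − 101/55·R2.
R4 ← R4 + 337/110·R2.
R3 ← R3 / (-2471/400).
R1 ← R1 + 171/80·R3.
R2 ← R2 − 121/80·R3.
R4 ← R4 − 427/800·R3.
R4 ← R4 / (-34024/1765).
R1 ← R1 + 13317/2471·R4.
R2 ← R2 + 2455/2471·R4.
R3 ← R3 + 9915/2471·R4.
Reading off the reduced rows gives x = 2, y = -4, z = -4, u = -3.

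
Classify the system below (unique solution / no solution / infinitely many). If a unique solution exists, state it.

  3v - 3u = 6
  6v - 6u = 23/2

no solution

Row-reduce:
R1 ← R1 / (-3).
R2 ← R2 + 6·R1.
Row 2 reduces to 0 = -1/2, a contradiction. The system is inconsistent.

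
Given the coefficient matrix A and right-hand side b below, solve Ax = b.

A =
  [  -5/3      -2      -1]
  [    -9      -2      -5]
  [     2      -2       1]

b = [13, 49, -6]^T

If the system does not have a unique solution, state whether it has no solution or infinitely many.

no solution

Row-reduce:
R1 ← R1 / (-5/3).
R2 ← R2 + 9·R1.
R3 ← R3 − 2·R1.
R2 ← R2 / (44/5).
R1 ← R1 − 6/5·R2.
R3 ← R3 + 22/5·R2.
Row 3 reduces to 0 = -1, a contradiction. The system is inconsistent.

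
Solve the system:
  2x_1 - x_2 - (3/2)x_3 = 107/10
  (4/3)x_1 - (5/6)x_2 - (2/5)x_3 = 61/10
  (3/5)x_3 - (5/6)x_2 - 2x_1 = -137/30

x_1 = 5/2, x_2 = -11/5, x_3 = -7/3

Row-reduce the augmented matrix:
R1 ← R1 / (2).
R2 ← R2 − 4/3·R1.
R3 ← R3 + 2·R1.
R2 ← R2 / (-1/6).
R1 ← R1 + 1/2·R2.
R3 ← R3 + 11/6·R2.
R3 ← R3 / (-15/2).
R1 ← R1 + 51/20·R3.
R2 ← R2 + 18/5·R3.
Reading off the reduced rows gives x_1 = 5/2, x_2 = -11/5, x_3 = -7/3.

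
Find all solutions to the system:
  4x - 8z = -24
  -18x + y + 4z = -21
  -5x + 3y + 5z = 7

x = 2, y = -1, z = 4

Row-reduce the augmented matrix:
R1 ← R1 / (4).
R2 ← R2 + 18·R1.
R3 ← R3 + 5·R1.
R3 ← R3 − 3·R2.
R3 ← R3 / (91).
R1 ← R1 + 2·R3.
R2 ← R2 + 32·R3.
Reading off the reduced rows gives x = 2, y = -1, z = 4.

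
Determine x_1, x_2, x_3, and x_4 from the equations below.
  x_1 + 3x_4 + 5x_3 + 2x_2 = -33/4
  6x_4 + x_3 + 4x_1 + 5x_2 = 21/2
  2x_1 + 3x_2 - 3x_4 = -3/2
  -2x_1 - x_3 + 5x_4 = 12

x_1 = -3/4, x_2 = 3/2, x_3 = -3, x_4 = 3/2

Row-reduce the augmented matrix:
R2 ← R2 − 4·R1.
R3 ← R3 − 2·R1.
R4 ← R4 + 2·R1.
R2 ← R2 / (-3).
R1 ← R1 − 2·R2.
R3 ← R3 + 1·R2.
R4 ← R4 − 4·R2.
R3 ← R3 / (-11/3).
R1 ← R1 + 23/3·R3.
R2 ← R2 − 19/3·R3.
R4 ← R4 + 49/3·R3.
R4 ← R4 / (376/11).
R1 ← R1 − 150/11·R4.
R2 ← R2 + 111/11·R4.
R3 ← R3 − 21/11·R4.
Reading off the reduced rows gives x_1 = -3/4, x_2 = 3/2, x_3 = -3, x_4 = 3/2.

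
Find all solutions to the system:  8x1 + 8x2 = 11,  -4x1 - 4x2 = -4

no solution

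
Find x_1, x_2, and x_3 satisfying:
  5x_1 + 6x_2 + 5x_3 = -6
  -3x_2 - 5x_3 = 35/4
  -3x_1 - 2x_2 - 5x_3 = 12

x_1 = -1/2, x_2 = 7/4, x_3 = -14/5

Row-reduce the augmented matrix:
R1 ← R1 / (5).
R3 ← R3 + 3·R1.
R2 ← R2 / (-3).
R1 ← R1 − 6/5·R2.
R3 ← R3 − 8/5·R2.
R3 ← R3 / (-14/3).
R1 ← R1 + 1·R3.
R2 ← R2 − 5/3·R3.
Reading off the reduced rows gives x_1 = -1/2, x_2 = 7/4, x_3 = -14/5.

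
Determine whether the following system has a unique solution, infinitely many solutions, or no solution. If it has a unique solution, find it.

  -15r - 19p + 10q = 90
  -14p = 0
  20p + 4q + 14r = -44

p = 0, q = 3, r = -4

Row-reduce the augmented matrix:
R1 ← R1 / (-19).
R2 ← R2 + 14·R1.
R3 ← R3 − 20·R1.
R2 ← R2 / (-140/19).
R1 ← R1 + 10/19·R2.
R3 ← R3 − 276/19·R2.
R3 ← R3 / (20).
R2 ← R2 + 3/2·R3.
Reading off the reduced rows gives p = 0, q = 3, r = -4.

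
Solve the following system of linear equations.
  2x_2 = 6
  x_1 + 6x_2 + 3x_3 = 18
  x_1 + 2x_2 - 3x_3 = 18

Row-reduce the augmented matrix:
Swap R1 and R2.
R3 ← R3 − 1·R1.
R2 ← R2 / (2).
R1 ← R1 − 6·R2.
R3 ← R3 + 4·R2.
R3 ← R3 / (-6).
R1 ← R1 − 3·R3.
Reading off the reduced rows gives x_1 = 6, x_2 = 3, x_3 = -2.

x_1 = 6, x_2 = 3, x_3 = -2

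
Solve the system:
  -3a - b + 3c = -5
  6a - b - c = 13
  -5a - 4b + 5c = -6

Row-reduce the augmented matrix:
R1 ← R1 / (-3).
R2 ← R2 − 6·R1.
R3 ← R3 + 5·R1.
R2 ← R2 / (-3).
R1 ← R1 − 1/3·R2.
R3 ← R3 + 7/3·R2.
R3 ← R3 / (-35/9).
R1 ← R1 + 4/9·R3.
R2 ← R2 + 5/3·R3.
Reading off the reduced rows gives a = 2, b = -1, c = 0.

a = 2, b = -1, c = 0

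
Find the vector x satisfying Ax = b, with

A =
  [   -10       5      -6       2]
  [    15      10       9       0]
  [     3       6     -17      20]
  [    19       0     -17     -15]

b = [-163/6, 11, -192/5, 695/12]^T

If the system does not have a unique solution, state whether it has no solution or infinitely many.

Row-reduce the augmented matrix:
R1 ← R1 / (-10).
R2 ← R2 − 15·R1.
R3 ← R3 − 3·R1.
R4 ← R4 − 19·R1.
R2 ← R2 / (35/2).
R1 ← R1 + 1/2·R2.
R3 ← R3 − 15/2·R2.
R4 ← R4 − 19/2·R2.
R3 ← R3 / (-94/5).
R1 ← R1 − 3/5·R3.
R4 ← R4 + 142/5·R3.
R4 ← R4 / (-69099/1645).
R1 ← R1 − 118/235·R4.
R2 ← R2 − 6/35·R4.
R3 ← R3 + 338/329·R4.
Reading off the reduced rows gives x_1 = 5/3, x_2 = -7/5, x_3 = 0, x_4 = -7/4.

x_1 = 5/3, x_2 = -7/5, x_3 = 0, x_4 = -7/4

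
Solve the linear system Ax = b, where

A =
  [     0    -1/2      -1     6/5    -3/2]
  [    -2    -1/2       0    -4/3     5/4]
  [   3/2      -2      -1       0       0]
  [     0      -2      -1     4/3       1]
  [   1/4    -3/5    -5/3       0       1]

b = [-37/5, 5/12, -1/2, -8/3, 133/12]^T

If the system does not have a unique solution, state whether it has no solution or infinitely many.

Row-reduce the augmented matrix:
Swap R1 and R2.
R1 ← R1 / (-2).
R3 ← R3 − 3/2·R1.
R5 ← R5 − 1/4·R1.
R2 ← R2 / (-1/2).
R1 ← R1 − 1/4·R2.
R3 ← R3 + 19/8·R2.
R4 ← R4 + 2·R2.
R5 ← R5 + 53/80·R2.
R3 ← R3 / (15/4).
R1 ← R1 + 1/2·R3.
R2 ← R2 − 2·R3.
R4 ← R4 − 3·R3.
R5 ← R5 + 41/120·R3.
R4 ← R4 / (142/75).
R1 ← R1 − 28/75·R4.
R2 ← R2 − 88/75·R4.
R3 ← R3 + 134/75·R4.
R5 ← R5 + 2663/1125·R4.
R5 ← R5 / (19451/4260).
R1 ← R1 + 29/71·R5.
R2 ← R2 + 233/142·R5.
R3 ← R3 − 379/142·R5.
R4 ← R4 − 165/568·R5.
Reading off the reduced rows gives x_1 = 3, x_2 = 5, x_3 = -5, x_4 = -2, x_5 = 5.

x_1 = 3, x_2 = 5, x_3 = -5, x_4 = -2, x_5 = 5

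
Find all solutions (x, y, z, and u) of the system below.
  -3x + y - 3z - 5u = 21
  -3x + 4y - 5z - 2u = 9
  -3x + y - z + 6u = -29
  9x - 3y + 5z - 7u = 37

infinitely many solutions

Row-reduce:
R1 ← R1 / (-3).
R2 ← R2 + 3·R1.
R3 ← R3 + 3·R1.
R4 ← R4 − 9·R1.
R2 ← R2 / (3).
R1 ← R1 + 1/3·R2.
R3 ← R3 / (2).
R1 ← R1 − 7/9·R3.
R2 ← R2 + 2/3·R3.
R4 ← R4 + 4·R3.
Rank is 3 with 4 unknowns, leaving u free.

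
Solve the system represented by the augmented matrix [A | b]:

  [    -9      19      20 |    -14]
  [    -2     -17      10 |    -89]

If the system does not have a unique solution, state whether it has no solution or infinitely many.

infinitely many solutions

Row-reduce:
R1 ← R1 / (-9).
R2 ← R2 + 2·R1.
R2 ← R2 / (-191/9).
R1 ← R1 + 19/9·R2.
Rank is 2 with 3 unknowns, leaving x_3 free.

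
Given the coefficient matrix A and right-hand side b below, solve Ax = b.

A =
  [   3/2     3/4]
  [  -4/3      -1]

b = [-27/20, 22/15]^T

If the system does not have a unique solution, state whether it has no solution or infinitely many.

x_1 = -1/2, x_2 = -4/5

From equation 2: x_2 = -22/15 − 4/3·x_1.
Substitute into equation 1 and solve: x_1 = -1/2.
Then x_2 = -4/5.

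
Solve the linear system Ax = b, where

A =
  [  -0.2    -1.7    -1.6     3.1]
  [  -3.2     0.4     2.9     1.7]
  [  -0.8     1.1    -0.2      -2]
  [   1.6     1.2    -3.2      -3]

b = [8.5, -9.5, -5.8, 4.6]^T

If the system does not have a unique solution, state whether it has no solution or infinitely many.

x_1 = 3, x_2 = 2, x_3 = -2, x_4 = 3

Row-reduce the augmented matrix:
R1 ← R1 / (-1/5).
R2 ← R2 + 16/5·R1.
R3 ← R3 + 4/5·R1.
R4 ← R4 − 8/5·R1.
R2 ← R2 / (138/5).
R1 ← R1 − 17/2·R2.
R3 ← R3 − 79/10·R2.
R4 ← R4 + 62/5·R2.
R3 ← R3 / (-1801/920).
R1 ← R1 + 143/184·R3.
R2 ← R2 − 95/92·R3.
R4 ← R4 + 147/46·R3.
R4 ← R4 / (37963/27015).
R1 ← R1 + 1709/3602·R4.
R2 ← R2 + 11342/5403·R4.
R3 ← R3 − 1903/5403·R4.
Reading off the reduced rows gives x_1 = 3, x_2 = 2, x_3 = -2, x_4 = 3.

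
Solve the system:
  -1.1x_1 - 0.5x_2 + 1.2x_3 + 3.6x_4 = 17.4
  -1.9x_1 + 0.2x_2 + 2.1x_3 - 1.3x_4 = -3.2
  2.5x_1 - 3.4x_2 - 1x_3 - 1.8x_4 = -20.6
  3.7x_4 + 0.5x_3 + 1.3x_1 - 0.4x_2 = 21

x_1 = 2, x_2 = 4, x_3 = 3, x_4 = 5

Row-reduce the augmented matrix:
R1 ← R1 / (-11/10).
R2 ← R2 + 19/10·R1.
R3 ← R3 − 5/2·R1.
R4 ← R4 − 13/10·R1.
R2 ← R2 / (117/110).
R1 ← R1 − 5/11·R2.
R3 ← R3 + 499/110·R2.
R4 ← R4 + 109/110·R2.
R3 ← R3 / (719/390).
R1 ← R1 + 43/39·R3.
R2 ← R2 − 1/39·R3.
R4 ← R4 − 379/195·R3.
R4 ← R4 / (20151/719).
R1 ← R1 + 33260/2157·R4.
R2 ← R2 + 14476/2157·R4.
R3 ← R3 + 30049/2157·R4.
Reading off the reduced rows gives x_1 = 2, x_2 = 4, x_3 = 3, x_4 = 5.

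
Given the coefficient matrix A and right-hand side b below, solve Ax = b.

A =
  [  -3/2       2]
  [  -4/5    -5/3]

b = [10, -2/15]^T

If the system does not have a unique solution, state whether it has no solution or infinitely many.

Row-reduce the augmented matrix:
R1 ← R1 / (-3/2).
R2 ← R2 + 4/5·R1.
R2 ← R2 / (-41/15).
R1 ← R1 + 4/3·R2.
Reading off the reduced rows gives x_1 = -4, x_2 = 2.

x_1 = -4, x_2 = 2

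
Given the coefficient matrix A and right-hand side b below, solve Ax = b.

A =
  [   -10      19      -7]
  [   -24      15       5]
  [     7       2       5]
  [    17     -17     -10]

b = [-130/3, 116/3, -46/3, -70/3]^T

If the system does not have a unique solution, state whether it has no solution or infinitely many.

x_1 = -3, x_2 = -3, x_3 = 7/3

Row-reduce the augmented matrix:
R1 ← R1 / (-10).
R2 ← R2 + 24·R1.
R3 ← R3 − 7·R1.
R4 ← R4 − 17·R1.
R2 ← R2 / (-153/5).
R1 ← R1 + 19/10·R2.
R3 ← R3 − 153/10·R2.
R4 ← R4 − 153/10·R2.
R3 ← R3 / (11).
R1 ← R1 + 100/153·R3.
R2 ← R2 + 109/153·R3.
R4 ← R4 + 11·R3.
R4 reduces to 0 = 0, so the extra equation is consistent.
Reading off the reduced rows gives x_1 = -3, x_2 = -3, x_3 = 7/3.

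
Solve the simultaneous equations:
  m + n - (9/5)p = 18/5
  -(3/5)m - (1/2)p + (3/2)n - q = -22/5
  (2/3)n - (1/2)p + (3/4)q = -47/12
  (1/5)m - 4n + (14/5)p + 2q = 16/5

no solution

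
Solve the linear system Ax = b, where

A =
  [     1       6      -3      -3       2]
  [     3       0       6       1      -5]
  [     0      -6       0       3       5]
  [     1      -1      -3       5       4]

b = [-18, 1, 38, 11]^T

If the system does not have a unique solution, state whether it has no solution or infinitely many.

Row-reduce:
R2 ← R2 − 3·R1.
R4 ← R4 − 1·R1.
R2 ← R2 / (-18).
R1 ← R1 − 6·R2.
R3 ← R3 + 6·R2.
R4 ← R4 + 7·R2.
R3 ← R3 / (-5).
R1 ← R1 − 2·R3.
R2 ← R2 + 5/6·R3.
R4 ← R4 + 35/6·R3.
R4 ← R4 / (9/2).
R1 ← R1 − 1/5·R4.
R2 ← R2 + 1/2·R4.
R3 ← R3 − 1/15·R4.
Rank is 4 with 5 unknowns, leaving x_5 free.

infinitely many solutions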